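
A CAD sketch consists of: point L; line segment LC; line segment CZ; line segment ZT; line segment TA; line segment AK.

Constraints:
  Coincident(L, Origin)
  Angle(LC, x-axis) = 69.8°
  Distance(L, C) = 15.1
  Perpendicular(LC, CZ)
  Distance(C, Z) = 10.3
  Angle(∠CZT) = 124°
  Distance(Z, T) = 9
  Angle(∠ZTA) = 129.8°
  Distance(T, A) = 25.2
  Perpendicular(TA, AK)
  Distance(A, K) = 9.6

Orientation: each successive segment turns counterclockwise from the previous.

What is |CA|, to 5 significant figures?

32.731

∠CZT = 124.0° gives ZT at -144.20° from the x-axis; with |ZT| = 9.0, T = (-11.752, 12.463). ∠ZTA = 129.8° gives TA at -94.000° from the x-axis; with |TA| = 25.2, A = (-13.510, -12.675). Then |CA| = |A − C| = 32.731.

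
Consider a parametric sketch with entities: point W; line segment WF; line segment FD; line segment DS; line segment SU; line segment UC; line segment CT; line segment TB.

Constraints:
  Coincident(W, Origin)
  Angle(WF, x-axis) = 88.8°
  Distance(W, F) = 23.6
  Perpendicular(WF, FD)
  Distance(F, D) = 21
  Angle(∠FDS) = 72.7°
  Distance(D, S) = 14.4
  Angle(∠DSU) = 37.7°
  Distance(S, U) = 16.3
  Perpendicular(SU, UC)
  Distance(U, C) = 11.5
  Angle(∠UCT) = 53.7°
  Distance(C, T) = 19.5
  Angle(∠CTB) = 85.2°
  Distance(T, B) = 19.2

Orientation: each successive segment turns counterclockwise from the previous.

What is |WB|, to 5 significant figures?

17.235

W is at the origin; WF runs at 88.8° with length 23.6, so F = (0.49424, 23.595). The perpendicularity gives FD at right angles to WF, so FD runs at 178.80°; with |FD| = 21.0, D = (-20.501, 24.035). ∠FDS = 72.7° gives DS at -73.900° from the x-axis; with |DS| = 14.4, S = (-16.508, 10.199). ∠DSU = 37.7° gives SU at 68.400° from the x-axis; with |SU| = 16.3, U = (-10.507, 25.355). SU ⟂ UC, so UC runs at 158.40°; with |UC| = 11.5, C = (-21.200, 29.588). ∠UCT = 53.7° gives CT at -75.300° from the x-axis; with |CT| = 19.5, T = (-16.252, 10.726). ∠CTB = 85.2° gives TB at 19.500° from the x-axis; with |TB| = 19.2, B = (1.8472, 17.136). Then |WB| = |B − W| = 17.235.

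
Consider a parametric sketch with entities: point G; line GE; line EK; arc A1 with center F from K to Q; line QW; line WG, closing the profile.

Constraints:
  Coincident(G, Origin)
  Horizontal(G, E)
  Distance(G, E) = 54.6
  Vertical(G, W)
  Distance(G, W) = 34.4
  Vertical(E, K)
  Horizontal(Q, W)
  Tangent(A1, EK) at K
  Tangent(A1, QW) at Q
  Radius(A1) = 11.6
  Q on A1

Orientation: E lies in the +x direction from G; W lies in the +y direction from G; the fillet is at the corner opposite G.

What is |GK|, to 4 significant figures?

59.17

G is at the origin; GE is horizontal with |GE| = 54.6 and E on the +x side, so E = (54.60, 0.000). GW is vertical with |GW| = 34.4 and W on the +y side, so W = (0.000, 34.40). The virtual corner opposite G is at (54.60, 34.40). Since A1 is tangent to EK there, FK ⟂ EK and the tangent condition forces FQ to be normal to QW, with radius 11.6, so the center F sits 11.6 in from both sides at F = (43.00, 22.80). That places the tangent points at K = (54.60, 22.80) on EK and Q = (43.00, 34.40) on QW. Then |GK| = |K − G| = 59.17.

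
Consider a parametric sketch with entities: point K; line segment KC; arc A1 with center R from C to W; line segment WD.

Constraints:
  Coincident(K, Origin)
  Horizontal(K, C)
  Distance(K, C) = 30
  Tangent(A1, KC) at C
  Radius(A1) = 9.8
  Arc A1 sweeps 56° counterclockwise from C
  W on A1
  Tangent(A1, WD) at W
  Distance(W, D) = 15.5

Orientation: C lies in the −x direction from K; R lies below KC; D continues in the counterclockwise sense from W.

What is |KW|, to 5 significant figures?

38.369

K is at the origin; KC is horizontal with |KC| = 30.0 and C on the −x side, so C = (-30.000, 0.0000). Tangency of A1 to KC means the radius RC is perpendicular to KC, so R = C + (0, -9.8) = (-30.000, -9.8000). On A1, C sits at bearing 90° from R; a 56° counterclockwise sweep puts W at bearing 146°, so W = R + 9.8·(cos 146°, sin 146°) = (-38.125, -4.3199). Then |KW| = |W − K| = 38.369.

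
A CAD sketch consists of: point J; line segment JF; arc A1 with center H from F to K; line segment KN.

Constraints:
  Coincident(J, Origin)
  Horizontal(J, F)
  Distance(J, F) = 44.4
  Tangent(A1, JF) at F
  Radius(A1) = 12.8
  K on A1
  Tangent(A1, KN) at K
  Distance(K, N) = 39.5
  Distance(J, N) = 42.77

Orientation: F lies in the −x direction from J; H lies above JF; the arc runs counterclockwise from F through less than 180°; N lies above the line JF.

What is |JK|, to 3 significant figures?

33.9

Checks: |HK| = 12.80 ✓; ∠(HK, KN) = 90.00° ✓; |KN| = 39.50 ✓; |JN| = 42.77 ✓.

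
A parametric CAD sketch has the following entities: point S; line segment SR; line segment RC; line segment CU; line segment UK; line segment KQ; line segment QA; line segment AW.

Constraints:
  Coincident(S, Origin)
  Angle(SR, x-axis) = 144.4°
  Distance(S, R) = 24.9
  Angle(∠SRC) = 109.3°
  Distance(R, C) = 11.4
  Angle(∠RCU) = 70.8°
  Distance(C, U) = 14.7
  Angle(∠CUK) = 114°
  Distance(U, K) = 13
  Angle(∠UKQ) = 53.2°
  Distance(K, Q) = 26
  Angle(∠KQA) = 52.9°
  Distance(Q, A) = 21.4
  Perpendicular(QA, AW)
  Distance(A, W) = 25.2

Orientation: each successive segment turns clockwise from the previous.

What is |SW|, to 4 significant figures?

1.624

∠KQA = 52.9° gives QA at 4.600° from the x-axis; with |QA| = 21.4, A = (-3.636, 25.29). The perpendicularity gives AW at right angles to QA, so AW runs at -85.40°; with |AW| = 25.2, W = (-1.615, 0.1713). Then |SW| = |W − S| = 1.624.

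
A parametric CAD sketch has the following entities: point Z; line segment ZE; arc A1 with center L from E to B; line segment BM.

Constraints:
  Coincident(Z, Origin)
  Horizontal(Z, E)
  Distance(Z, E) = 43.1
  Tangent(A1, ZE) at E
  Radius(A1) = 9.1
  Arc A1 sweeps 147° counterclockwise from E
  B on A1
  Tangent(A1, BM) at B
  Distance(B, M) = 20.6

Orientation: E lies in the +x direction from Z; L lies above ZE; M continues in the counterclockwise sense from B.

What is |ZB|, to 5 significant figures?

50.886

Z is at the origin; Z and E share the same y with |ZE| = 43.1 and E on the +x side, so E = (43.100, 0.0000). A1 meets ZE tangentially, so LE is at right angles to ZE, so L = E + (0, 9.1) = (43.100, 9.1000). On A1, E sits at bearing -90° from L; a 147° counterclockwise sweep puts B at bearing 57°, so B = L + 9.1·(cos 57°, sin 57°) = (48.056, 16.732). Then |ZB| = |B − Z| = 50.886.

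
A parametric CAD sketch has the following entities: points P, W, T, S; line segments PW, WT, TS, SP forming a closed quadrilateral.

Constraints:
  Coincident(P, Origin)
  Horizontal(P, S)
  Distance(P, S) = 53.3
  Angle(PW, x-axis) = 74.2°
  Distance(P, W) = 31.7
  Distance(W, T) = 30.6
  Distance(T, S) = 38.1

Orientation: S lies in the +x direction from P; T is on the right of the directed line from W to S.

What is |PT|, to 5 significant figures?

15.217

Checks: |WT| = 30.60 ✓; |TS| = 38.10 ✓.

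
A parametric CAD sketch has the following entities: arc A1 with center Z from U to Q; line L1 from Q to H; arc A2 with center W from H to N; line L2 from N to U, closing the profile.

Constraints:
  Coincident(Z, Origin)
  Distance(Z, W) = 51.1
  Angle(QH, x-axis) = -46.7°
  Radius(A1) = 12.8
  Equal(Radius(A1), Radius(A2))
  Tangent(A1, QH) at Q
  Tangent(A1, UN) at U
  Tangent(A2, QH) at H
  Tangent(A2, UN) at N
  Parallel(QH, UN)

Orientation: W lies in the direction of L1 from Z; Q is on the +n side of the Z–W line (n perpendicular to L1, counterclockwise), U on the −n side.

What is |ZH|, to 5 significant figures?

52.679

Tangency of A1 to both parallel lines with radius 12.8 puts Q and U at Z ± 12.8·n: Q = (9.3155, 8.7785), U = (-9.3155, -8.7785). Equal radii place H and N the same way about W: H = W + 12.8·n = (44.361, -28.411), N = W − 12.8·n = (25.730, -45.968). Then |ZH| = |H − Z| = 52.679.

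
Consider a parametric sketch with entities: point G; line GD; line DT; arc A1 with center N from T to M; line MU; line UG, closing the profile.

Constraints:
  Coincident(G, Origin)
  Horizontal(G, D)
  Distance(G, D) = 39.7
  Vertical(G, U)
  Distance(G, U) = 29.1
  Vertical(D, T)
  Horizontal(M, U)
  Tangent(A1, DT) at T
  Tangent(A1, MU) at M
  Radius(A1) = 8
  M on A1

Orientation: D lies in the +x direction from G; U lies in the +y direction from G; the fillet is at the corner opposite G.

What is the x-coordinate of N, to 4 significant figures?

31.70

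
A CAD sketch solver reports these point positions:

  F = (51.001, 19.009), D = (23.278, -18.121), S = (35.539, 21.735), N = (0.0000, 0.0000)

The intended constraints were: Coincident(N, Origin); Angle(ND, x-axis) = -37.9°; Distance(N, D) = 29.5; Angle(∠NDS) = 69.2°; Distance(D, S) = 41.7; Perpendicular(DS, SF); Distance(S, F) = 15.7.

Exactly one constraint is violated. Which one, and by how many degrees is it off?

Perpendicular(DS, SF) — off by 7.10°.

N = (0.00, 0.00) ✓; ND at -37.90° ✓; |ND| = 29.50 ✓; ∠NDS = 69.20° ✓; |DS| = 41.70 ✓; ∠(DS, SF) = 82.90° ✗; |SF| = 15.70 ✓.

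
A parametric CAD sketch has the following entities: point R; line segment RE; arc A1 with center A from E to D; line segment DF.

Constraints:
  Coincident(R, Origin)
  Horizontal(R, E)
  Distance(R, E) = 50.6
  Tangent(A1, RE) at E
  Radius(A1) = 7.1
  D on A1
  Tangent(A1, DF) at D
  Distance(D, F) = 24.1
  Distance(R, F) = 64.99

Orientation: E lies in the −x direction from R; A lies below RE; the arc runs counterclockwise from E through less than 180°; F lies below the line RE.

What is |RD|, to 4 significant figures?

58.16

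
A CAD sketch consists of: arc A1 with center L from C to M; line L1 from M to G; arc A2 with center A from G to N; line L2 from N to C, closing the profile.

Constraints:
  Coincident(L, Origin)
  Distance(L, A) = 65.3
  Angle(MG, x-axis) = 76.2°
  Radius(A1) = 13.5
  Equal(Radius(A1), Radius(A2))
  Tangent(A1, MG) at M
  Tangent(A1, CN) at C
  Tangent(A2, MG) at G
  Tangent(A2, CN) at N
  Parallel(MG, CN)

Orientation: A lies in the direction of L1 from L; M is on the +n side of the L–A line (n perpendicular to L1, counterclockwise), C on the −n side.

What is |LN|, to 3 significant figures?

66.7

The slot axis is L1's direction at 76.2°, so u = (cos 76.2°, sin 76.2°) = (0.239, 0.971) and n = (−sin 76.2°, cos 76.2°) = (-0.971, 0.239). L is at the origin and A lies 65.3 along u from L, so A = 65.3·u = (15.6, 63.4). Tangency of A1 to both parallel lines with radius 13.5 puts M and C at L ± 13.5·n: M = (-13.1, 3.22), C = (13.1, -3.22). Equal radii place G and N the same way about A: G = A + 13.5·n = (2.47, 66.6), N = A − 13.5·n = (28.7, 60.2). Then |LN| = |N − L| = 66.7.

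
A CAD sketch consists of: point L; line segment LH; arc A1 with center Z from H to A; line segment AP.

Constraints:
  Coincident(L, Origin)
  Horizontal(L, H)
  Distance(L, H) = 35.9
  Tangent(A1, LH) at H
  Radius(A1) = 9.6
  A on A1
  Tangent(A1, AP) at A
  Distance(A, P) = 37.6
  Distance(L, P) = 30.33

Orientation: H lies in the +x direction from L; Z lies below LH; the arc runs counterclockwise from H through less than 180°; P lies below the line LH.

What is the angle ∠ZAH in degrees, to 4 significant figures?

66.82°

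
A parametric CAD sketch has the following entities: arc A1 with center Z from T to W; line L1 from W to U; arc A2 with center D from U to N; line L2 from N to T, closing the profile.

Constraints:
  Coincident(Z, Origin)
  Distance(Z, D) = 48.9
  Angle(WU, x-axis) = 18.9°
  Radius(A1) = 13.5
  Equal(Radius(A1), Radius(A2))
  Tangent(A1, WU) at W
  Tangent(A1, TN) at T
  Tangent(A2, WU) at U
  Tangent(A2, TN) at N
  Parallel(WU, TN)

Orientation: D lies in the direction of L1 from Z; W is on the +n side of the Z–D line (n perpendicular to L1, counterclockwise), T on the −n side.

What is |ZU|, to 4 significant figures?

50.73

The slot axis is L1's direction at 18.9°, so u = (cos 18.9°, sin 18.9°) = (0.9461, 0.3239) and n = (−sin 18.9°, cos 18.9°) = (-0.3239, 0.9461). Z is at the origin and D lies 48.9 along u from Z, so D = 48.9·u = (46.26, 15.84). Tangency of A1 to both parallel lines with radius 13.5 puts W and T at Z ± 13.5·n: W = (-4.373, 12.77), T = (4.373, -12.77). Equal radii place U and N the same way about D: U = D + 13.5·n = (41.89, 28.61), N = D − 13.5·n = (50.64, 3.067). Then |ZU| = |U − Z| = 50.73.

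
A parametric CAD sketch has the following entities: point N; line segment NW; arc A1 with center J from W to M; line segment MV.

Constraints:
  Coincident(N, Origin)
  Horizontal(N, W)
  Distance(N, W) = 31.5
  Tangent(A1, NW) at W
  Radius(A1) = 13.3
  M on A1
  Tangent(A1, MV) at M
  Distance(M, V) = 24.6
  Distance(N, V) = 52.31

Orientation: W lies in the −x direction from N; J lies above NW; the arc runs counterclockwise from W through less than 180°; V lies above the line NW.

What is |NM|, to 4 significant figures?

28.18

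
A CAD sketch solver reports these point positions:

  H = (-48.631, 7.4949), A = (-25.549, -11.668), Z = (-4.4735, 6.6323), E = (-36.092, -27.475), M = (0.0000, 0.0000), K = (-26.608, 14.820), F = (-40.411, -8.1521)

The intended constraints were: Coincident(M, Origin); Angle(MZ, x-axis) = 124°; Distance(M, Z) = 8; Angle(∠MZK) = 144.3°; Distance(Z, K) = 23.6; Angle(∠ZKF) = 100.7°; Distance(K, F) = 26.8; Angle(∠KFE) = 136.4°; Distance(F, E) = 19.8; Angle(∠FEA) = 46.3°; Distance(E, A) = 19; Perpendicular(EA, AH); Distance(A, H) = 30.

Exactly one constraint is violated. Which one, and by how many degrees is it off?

Perpendicular(EA, AH) — off by 6.00°.

M = (0.00, 0.00) ✓; MZ at 124.0° ✓; |MZ| = 8.000 ✓; ∠MZK = 144.3° ✓; |ZK| = 23.60 ✓; ∠ZKF = 100.7° ✓; |KF| = 26.80 ✓; ∠KFE = 136.4° ✓; |FE| = 19.80 ✓; ∠FEA = 46.30° ✓; |EA| = 19.00 ✓; ∠(EA, AH) = 84.00° ✗; |AH| = 30.00 ✓.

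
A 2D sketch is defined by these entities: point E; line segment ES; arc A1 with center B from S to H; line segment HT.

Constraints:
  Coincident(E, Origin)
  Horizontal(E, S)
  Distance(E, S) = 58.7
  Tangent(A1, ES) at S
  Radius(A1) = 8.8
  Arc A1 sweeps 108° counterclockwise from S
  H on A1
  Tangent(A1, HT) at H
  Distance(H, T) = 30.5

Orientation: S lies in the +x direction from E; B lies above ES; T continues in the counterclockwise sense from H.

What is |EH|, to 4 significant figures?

68.05

E is at the origin; ES is horizontal with |ES| = 58.7 and S on the +x side, so S = (58.70, 0.000). Tangency of A1 to ES means the radius BS is perpendicular to ES, so B = S + (0, 8.8) = (58.70, 8.800). On A1, S sits at bearing -90° from B; a 108° counterclockwise sweep puts H at bearing 18°, so H = B + 8.8·(cos 18°, sin 18°) = (67.07, 11.52). Then |EH| = |H − E| = 68.05.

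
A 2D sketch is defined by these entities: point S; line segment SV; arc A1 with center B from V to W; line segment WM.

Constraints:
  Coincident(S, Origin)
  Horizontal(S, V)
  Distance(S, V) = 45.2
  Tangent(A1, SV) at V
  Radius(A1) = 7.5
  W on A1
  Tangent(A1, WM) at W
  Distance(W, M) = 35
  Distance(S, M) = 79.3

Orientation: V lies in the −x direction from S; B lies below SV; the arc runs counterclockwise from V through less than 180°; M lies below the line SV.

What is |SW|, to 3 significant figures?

50.9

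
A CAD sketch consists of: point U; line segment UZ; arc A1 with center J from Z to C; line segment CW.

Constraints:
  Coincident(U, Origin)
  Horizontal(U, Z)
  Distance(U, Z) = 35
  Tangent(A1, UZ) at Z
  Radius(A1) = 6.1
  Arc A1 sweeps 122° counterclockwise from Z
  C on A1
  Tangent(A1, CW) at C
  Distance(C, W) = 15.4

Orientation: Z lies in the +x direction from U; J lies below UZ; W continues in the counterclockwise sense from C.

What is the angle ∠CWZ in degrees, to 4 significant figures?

24.40°

U is at the origin; UZ is horizontal with |UZ| = 35.0 and Z on the +x side, so Z = (35.00, 0.000). Since A1 is tangent to UZ there, JZ ⟂ UZ, so J = Z + (0, -6.1) = (35.00, -6.100). On A1, Z sits at bearing 90° from J; a 122° counterclockwise sweep puts C at bearing 212°, so C = J + 6.1·(cos 212°, sin 212°) = (29.83, -9.333). Since A1 is tangent to CW there, JC ⟂ CW, so CW runs along (−sin 212°, cos 212°); with |CW| = 15.4, W = (37.99, -22.39). Then cos ∠CWZ = WC·WZ / (|WC||WZ|), giving 24.40°.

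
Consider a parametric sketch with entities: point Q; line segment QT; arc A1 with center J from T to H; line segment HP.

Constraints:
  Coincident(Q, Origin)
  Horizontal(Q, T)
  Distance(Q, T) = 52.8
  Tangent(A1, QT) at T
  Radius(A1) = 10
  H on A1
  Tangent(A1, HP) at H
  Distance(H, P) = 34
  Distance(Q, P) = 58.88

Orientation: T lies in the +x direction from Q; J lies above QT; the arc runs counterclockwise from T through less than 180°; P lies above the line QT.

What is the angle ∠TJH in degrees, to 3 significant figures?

127°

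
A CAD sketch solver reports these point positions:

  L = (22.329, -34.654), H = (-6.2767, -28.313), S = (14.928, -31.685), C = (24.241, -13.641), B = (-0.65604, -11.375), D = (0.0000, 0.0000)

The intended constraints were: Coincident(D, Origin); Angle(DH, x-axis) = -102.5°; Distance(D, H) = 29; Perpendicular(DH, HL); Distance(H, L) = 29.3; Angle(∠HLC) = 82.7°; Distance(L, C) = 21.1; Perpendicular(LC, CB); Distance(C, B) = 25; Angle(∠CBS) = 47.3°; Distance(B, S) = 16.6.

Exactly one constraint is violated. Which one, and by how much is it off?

Distance(B, S) = 16.6 — off by 9.00.

D = (0.00, 0.00) ✓; DH at -102.5° ✓; |DH| = 29.00 ✓; ∠(DH, HL) = 90.00° ✓; |HL| = 29.30 ✓; ∠HLC = 82.70° ✓; |LC| = 21.10 ✓; ∠(LC, CB) = 90.00° ✓; |CB| = 25.00 ✓; ∠CBS = 47.30° ✓; |BS| = 25.60 ✗.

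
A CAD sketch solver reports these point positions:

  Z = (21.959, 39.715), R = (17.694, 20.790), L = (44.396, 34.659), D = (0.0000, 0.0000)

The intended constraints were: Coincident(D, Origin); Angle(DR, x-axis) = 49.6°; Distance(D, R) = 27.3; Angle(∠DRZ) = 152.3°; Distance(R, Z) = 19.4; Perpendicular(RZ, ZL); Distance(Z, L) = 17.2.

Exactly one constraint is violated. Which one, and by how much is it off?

Distance(Z, L) = 17.2 — off by 5.80.

D = (0.00, 0.00) ✓; DR at 49.60° ✓; |DR| = 27.30 ✓; ∠DRZ = 152.3° ✓; |RZ| = 19.40 ✓; ∠(RZ, ZL) = 90.00° ✓; |ZL| = 23.00 ✗.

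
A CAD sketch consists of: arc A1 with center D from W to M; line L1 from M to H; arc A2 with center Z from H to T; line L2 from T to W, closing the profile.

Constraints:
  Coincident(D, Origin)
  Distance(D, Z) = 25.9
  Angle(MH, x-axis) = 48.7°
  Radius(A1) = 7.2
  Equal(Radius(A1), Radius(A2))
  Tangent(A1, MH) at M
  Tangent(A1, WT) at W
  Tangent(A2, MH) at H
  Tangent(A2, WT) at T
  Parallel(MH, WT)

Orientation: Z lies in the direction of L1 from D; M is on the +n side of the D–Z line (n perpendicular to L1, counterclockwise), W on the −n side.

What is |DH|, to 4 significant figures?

26.88

The slot axis is L1's direction at 48.7°, so u = (cos 48.7°, sin 48.7°) = (0.6600, 0.7513) and n = (−sin 48.7°, cos 48.7°) = (-0.7513, 0.6600). D is at the origin and Z lies 25.9 along u from D, so Z = 25.9·u = (17.09, 19.46). Tangency of A1 to both parallel lines with radius 7.2 puts M and W at D ± 7.2·n: M = (-5.409, 4.752), W = (5.409, -4.752). Equal radii place H and T the same way about Z: H = Z + 7.2·n = (11.68, 24.21), T = Z − 7.2·n = (22.50, 14.71). Then |DH| = |H − D| = 26.88.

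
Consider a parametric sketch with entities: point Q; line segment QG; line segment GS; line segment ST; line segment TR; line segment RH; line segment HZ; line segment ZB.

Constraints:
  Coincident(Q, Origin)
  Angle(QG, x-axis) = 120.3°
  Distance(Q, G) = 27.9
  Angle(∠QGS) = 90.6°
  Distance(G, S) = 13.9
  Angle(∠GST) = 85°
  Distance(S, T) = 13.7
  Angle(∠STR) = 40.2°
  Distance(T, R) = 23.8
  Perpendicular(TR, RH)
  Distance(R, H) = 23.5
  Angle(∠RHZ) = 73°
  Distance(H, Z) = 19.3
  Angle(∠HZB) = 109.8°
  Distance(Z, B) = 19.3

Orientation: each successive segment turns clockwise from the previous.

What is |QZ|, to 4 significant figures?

37.90

TR ⟂ RH, so RH runs at 66.10°; with |RH| = 23.5, H = (-8.403, 50.03). ∠RHZ = 73.0° gives HZ at -40.90° from the x-axis; with |HZ| = 19.3, Z = (6.185, 37.39). Then |QZ| = |Z − Q| = 37.90.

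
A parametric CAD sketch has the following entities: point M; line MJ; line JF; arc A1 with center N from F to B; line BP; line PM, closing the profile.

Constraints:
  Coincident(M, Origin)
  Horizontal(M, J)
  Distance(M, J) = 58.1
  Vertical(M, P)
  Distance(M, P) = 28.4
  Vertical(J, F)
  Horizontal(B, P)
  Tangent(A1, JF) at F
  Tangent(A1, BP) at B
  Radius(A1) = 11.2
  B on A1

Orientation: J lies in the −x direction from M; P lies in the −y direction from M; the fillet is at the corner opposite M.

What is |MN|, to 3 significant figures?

50.0

M is at the origin; M and J share the same y with |MJ| = 58.1 and J on the −x side, so J = (-58.1, 0.00). MP is vertical with |MP| = 28.4 and P on the −y side, so P = (0.00, -28.4). The virtual corner opposite M is at (-58.1, -28.4). The tangent condition forces NF to be normal to JF and A1 meets BP tangentially, so NB is at right angles to BP, with radius 11.2, so the center N sits 11.2 in from both sides at N = (-46.9, -17.2). Then |MN| = |N − M| = 50.0.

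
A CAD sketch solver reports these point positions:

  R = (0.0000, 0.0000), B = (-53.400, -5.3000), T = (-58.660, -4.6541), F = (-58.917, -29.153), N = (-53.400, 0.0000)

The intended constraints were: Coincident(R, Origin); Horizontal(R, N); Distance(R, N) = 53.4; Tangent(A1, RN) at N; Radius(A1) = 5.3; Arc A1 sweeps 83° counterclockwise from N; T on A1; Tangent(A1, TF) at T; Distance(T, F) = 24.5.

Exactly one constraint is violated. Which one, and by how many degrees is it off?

Tangent(A1, TF) at T — off by 6.40°.

R = (0.00, 0.00) ✓; R.y = 0.00, N.y = 0.00 ✓; |RN| = 53.40 ✓; ∠(BN, NR) = 90.00° ✓; |BN| = 5.300 ✓; bearing(B→T) − bearing(B→N) = 83.00° ✓; |BT| = 5.300 ✓; ∠(BT, TF) = 83.60° ✗; |TF| = 24.50 ✓.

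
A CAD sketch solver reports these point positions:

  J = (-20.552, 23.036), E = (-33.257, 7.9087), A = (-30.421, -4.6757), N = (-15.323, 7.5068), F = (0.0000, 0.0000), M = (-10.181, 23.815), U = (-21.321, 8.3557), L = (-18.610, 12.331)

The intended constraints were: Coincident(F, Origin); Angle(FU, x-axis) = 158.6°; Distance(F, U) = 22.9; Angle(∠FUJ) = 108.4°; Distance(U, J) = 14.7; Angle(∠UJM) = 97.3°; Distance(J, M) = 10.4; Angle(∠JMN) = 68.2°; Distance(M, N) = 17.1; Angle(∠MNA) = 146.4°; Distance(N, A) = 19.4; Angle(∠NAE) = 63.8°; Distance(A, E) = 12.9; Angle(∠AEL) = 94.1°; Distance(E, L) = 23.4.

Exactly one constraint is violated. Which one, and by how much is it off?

Distance(E, L) = 23.4 — off by 8.10.

F = (0.00, 0.00) ✓; FU at 158.6° ✓; |FU| = 22.90 ✓; ∠FUJ = 108.4° ✓; |UJ| = 14.70 ✓; ∠UJM = 97.29° ✓; |JM| = 10.40 ✓; ∠JMN = 68.20° ✓; |MN| = 17.10 ✓; ∠MNA = 146.4° ✓; |NA| = 19.40 ✓; ∠NAE = 63.80° ✓; |AE| = 12.90 ✓; ∠AEL = 94.10° ✓; |EL| = 15.30 ✗.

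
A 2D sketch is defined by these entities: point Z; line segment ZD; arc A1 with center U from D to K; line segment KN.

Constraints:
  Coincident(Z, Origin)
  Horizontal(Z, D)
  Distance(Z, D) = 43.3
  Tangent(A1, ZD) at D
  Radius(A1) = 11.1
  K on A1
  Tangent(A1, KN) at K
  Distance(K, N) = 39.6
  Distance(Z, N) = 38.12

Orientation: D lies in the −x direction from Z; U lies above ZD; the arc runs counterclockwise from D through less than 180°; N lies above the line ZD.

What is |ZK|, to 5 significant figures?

34.640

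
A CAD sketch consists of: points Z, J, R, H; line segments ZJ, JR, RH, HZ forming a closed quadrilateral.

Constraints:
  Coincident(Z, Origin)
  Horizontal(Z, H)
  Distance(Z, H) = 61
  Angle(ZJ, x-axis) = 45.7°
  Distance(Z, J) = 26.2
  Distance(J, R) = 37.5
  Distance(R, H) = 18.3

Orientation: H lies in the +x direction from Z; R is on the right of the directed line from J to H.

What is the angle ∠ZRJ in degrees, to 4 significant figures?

35.35°

Z is at the origin; ZH is horizontal with |ZH| = 61.0 and H in +x, so H = (61.0, 0). ZJ runs at 45.7° with |ZJ| = 26.2, so J = (18.30, 18.75). R is determined by |JR| = 37.5 and |RH| = 18.3 together: it lies at the intersection of circle(J, 37.5) and circle(H, 18.3). With |JH| = 46.64, the foot of the radical line on JH is 34.80 from J and the perpendicular offset is √(37.5² − 34.80²) = 13.96. Taking the right-of-JH solution: R = (44.55, -8.025).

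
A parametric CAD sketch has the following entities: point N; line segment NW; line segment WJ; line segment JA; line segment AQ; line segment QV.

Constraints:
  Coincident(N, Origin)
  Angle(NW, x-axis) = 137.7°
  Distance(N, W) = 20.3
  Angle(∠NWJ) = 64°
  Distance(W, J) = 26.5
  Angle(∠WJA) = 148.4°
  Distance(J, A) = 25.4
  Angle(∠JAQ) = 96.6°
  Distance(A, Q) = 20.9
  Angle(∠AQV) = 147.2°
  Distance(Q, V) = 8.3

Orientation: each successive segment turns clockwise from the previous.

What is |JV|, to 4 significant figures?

37.13

N is at the origin; NW runs at 137.7° with length 20.3, so W = (-15.01, 13.66). ∠NWJ = 64.0° gives WJ at 21.70° from the x-axis; with |WJ| = 26.5, J = (9.608, 23.46). ∠WJA = 148.4° gives JA at -9.900° from the x-axis; with |JA| = 25.4, A = (34.63, 19.09). ∠JAQ = 96.6° gives AQ at -93.30° from the x-axis; with |AQ| = 20.9, Q = (33.43, -1.772). ∠AQV = 147.2° gives QV at -126.1° from the x-axis; with |QV| = 8.3, V = (28.54, -8.478). Then |JV| = |V − J| = 37.13.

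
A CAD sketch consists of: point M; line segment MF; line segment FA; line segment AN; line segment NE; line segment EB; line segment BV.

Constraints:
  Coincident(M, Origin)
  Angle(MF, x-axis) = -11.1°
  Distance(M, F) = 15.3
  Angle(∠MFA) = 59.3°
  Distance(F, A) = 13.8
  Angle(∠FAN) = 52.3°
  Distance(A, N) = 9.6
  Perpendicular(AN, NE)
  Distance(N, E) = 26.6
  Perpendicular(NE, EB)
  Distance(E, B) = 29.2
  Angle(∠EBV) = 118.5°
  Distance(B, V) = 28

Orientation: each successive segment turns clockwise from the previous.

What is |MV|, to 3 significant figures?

47.3

M is at the origin; MF runs at -11.1° with length 15.3, so F = (15.0, -2.95). ∠MFA = 59.3° gives FA at -132° from the x-axis; with |FA| = 13.8, A = (5.82, -13.2). ∠FAN = 52.3° gives AN at 100° from the x-axis; with |AN| = 9.6, N = (4.07, -3.79). AN is perpendicular to NE, so NE runs at 10.5°; with |NE| = 26.6, E = (30.2, 1.05). NE is perpendicular to EB, so EB runs at -79.5°; with |EB| = 29.2, B = (35.5, -27.7). ∠EBV = 118.5° gives BV at -141° from the x-axis; with |BV| = 28.0, V = (13.8, -45.3). Then |MV| = |V − M| = 47.3.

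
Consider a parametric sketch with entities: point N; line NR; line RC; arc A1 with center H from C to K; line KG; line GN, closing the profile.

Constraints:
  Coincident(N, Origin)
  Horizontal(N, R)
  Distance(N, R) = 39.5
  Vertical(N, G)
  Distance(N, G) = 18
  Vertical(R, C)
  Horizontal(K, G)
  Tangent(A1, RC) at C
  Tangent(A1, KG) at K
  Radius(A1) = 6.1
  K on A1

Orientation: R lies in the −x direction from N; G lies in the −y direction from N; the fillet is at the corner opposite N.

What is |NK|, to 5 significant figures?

37.942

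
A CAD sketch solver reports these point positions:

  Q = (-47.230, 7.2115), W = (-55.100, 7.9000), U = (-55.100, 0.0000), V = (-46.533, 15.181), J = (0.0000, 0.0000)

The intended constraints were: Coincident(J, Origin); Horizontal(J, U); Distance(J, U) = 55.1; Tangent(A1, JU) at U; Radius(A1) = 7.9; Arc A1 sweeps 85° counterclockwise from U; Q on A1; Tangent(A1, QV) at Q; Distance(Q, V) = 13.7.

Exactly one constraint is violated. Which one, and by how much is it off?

Distance(Q, V) = 13.7 — off by 5.70.

J = (0.00, 0.00) ✓; J.y = 0.00, U.y = 0.00 ✓; |JU| = 55.10 ✓; ∠(WU, UJ) = 90.00° ✓; |WU| = 7.900 ✓; bearing(W→Q) − bearing(W→U) = 85.00° ✓; |WQ| = 7.900 ✓; ∠(WQ, QV) = 90.00° ✓; |QV| = 8.000 ✗.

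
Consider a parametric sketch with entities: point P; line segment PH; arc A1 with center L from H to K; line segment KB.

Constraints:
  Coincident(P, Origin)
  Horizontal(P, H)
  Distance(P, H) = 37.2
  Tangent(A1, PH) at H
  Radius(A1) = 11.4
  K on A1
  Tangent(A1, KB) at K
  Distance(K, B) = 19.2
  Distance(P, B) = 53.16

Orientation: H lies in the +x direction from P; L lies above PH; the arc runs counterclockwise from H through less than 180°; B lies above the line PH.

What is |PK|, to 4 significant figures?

50.30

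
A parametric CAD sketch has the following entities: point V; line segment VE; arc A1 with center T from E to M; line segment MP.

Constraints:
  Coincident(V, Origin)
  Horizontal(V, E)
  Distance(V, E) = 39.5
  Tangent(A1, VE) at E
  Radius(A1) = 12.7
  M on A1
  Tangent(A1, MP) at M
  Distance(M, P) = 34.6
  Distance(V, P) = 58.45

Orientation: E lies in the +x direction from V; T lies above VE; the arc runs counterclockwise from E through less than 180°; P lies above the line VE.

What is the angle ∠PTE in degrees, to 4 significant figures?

168.5°

V is at the origin; V and E share the same y with |VE| = 39.5 and E on the +x side, so E = (39.50, 0.000). Since A1 is tangent to VE there, TE ⟂ VE, so T = E + (0, 12.7) = (39.50, 12.70). Since TM ⟂ MP (tangency), |TP| = √(12.7² + 34.6²) = 36.86 regardless of where M sits on A1. So P lies on both circle(V, 58.45) and circle(T, 36.86); the above-VE intersection is P = (32.15, 48.82). M is the foot of the tangent from P: M = (50.31, 19.37).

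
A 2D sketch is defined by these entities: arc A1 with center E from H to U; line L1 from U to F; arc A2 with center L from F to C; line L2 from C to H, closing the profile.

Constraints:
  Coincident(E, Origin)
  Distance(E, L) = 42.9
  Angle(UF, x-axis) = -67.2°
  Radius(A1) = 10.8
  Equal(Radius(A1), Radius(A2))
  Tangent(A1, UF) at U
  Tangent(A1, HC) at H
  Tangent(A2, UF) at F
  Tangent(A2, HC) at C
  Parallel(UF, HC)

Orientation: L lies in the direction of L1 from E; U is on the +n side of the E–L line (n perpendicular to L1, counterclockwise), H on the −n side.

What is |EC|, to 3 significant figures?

44.2

Tangency of A1 to both parallel lines with radius 10.8 puts U and H at E ± 10.8·n: U = (9.96, 4.19), H = (-9.96, -4.19). Equal radii place F and C the same way about L: F = L + 10.8·n = (26.6, -35.4), C = L − 10.8·n = (6.67, -43.7). Then |EC| = |C − E| = 44.2.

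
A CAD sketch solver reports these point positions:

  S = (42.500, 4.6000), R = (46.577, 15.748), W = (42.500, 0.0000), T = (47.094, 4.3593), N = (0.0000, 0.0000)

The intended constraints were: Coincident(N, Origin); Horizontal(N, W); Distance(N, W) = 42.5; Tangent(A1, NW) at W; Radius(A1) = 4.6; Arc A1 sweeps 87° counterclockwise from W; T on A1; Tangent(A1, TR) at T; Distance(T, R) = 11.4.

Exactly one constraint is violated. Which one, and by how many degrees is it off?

Tangent(A1, TR) at T — off by 5.60°.

N = (0.00, 0.00) ✓; N.y = 0.00, W.y = 0.00 ✓; |NW| = 42.50 ✓; ∠(SW, WN) = 90.00° ✓; |SW| = 4.600 ✓; bearing(S→T) − bearing(S→W) = 87.00° ✓; |ST| = 4.600 ✓; ∠(ST, TR) = 84.40° ✗; |TR| = 11.40 ✓.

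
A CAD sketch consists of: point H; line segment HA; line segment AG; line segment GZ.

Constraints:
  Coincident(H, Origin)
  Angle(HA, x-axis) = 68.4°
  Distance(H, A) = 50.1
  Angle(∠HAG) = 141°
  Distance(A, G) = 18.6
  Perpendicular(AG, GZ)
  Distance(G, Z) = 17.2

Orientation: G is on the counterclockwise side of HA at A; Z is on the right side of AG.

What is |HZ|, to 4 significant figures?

75.40

∠HAG = 141.0°, so AG runs at 68.4° + (180° − 141.0°) = 107.4° from the x-axis; with |AG| = 18.6, G = A + 18.6·(cos 107.4°, sin 107.4°) = (12.88, 64.33). AG is perpendicular to GZ; with |GZ| = 17.2 on the right of AG, Z = G + 17.2·(0.9542, 0.2990) = (29.29, 69.47). Then |HZ| = |Z − H| = 75.40.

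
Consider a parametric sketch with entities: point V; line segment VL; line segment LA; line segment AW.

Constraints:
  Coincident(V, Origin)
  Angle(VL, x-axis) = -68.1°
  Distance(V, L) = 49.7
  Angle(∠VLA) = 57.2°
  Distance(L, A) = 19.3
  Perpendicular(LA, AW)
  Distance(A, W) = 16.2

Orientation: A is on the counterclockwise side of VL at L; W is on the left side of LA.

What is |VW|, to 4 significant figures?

26.69

V is at the origin; VL runs at -68.1° with length 49.7, so L = 49.7·(cos -68.1°, sin -68.1°) = (18.54, -46.11). ∠VLA = 57.2°, so LA runs at -68.1° + (180° − 57.2°) = 54.70° from the x-axis; with |LA| = 19.3, A = L + 19.3·(cos 54.70°, sin 54.70°) = (29.69, -30.36). The perpendicularity gives AW at right angles to LA; with |AW| = 16.2 on the left of LA, W = A + 16.2·(-0.8161, 0.5779) = (16.47, -21.00). Then |VW| = |W − V| = 26.69.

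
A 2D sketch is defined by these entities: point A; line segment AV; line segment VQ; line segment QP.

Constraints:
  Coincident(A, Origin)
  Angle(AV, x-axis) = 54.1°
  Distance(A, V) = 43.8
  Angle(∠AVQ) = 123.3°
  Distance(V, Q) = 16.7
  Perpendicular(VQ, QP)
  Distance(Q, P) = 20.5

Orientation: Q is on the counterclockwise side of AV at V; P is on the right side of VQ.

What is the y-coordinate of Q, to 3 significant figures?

51.1

A is at the origin; AV runs at 54.1° with length 43.8, so V = 43.8·(cos 54.1°, sin 54.1°) = (25.7, 35.5). ∠AVQ = 123.3°, so VQ runs at 54.1° + (180° − 123.3°) = 111° from the x-axis; with |VQ| = 16.7, Q = V + 16.7·(cos 111°, sin 111°) = (19.8, 51.1). So Q.y = 51.1.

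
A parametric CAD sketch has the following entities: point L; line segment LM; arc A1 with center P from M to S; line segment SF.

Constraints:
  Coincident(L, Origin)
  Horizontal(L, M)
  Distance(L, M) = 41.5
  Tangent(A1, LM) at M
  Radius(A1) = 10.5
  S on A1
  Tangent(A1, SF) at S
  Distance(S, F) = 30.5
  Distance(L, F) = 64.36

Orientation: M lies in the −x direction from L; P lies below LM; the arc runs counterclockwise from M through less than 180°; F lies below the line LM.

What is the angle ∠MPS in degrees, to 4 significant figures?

95.84°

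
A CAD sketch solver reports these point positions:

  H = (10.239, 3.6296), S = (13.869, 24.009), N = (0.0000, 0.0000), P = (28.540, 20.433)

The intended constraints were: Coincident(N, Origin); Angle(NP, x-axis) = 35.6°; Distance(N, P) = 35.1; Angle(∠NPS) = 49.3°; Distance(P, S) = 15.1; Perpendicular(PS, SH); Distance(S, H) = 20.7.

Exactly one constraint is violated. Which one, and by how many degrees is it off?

Perpendicular(PS, SH) — off by 3.60°.

N = (0.00, 0.00) ✓; NP at 35.60° ✓; |NP| = 35.10 ✓; ∠NPS = 49.30° ✓; |PS| = 15.10 ✓; ∠(PS, SH) = 93.60° ✗; |SH| = 20.70 ✓.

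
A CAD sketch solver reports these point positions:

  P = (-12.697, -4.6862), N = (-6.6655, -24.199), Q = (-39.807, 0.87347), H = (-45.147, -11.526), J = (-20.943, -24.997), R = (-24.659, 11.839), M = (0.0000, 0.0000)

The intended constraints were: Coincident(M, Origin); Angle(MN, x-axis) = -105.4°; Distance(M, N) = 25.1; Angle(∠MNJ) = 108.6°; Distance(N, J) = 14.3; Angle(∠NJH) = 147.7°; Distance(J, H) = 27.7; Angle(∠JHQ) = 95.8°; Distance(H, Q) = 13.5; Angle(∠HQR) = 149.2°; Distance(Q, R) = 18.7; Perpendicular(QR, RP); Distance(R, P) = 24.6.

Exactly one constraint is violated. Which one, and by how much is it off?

Distance(R, P) = 24.6 — off by 4.20.

M = (0.00, 0.00) ✓; MN at -105.4° ✓; |MN| = 25.10 ✓; ∠MNJ = 108.6° ✓; |NJ| = 14.30 ✓; ∠NJH = 147.7° ✓; |JH| = 27.70 ✓; ∠JHQ = 95.80° ✓; |HQ| = 13.50 ✓; ∠HQR = 149.2° ✓; |QR| = 18.70 ✓; ∠(QR, RP) = 90.00° ✓; |RP| = 20.40 ✗.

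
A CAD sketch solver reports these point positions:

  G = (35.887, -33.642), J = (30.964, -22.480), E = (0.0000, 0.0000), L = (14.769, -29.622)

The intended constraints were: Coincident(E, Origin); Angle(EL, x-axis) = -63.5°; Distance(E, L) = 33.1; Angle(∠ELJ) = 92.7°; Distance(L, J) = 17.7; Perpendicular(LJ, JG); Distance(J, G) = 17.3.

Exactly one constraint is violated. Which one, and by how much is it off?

Distance(J, G) = 17.3 — off by 5.10.

E = (0.00, 0.00) ✓; EL at -63.50° ✓; |EL| = 33.10 ✓; ∠ELJ = 92.70° ✓; |LJ| = 17.70 ✓; ∠(LJ, JG) = 90.00° ✓; |JG| = 12.20 ✗.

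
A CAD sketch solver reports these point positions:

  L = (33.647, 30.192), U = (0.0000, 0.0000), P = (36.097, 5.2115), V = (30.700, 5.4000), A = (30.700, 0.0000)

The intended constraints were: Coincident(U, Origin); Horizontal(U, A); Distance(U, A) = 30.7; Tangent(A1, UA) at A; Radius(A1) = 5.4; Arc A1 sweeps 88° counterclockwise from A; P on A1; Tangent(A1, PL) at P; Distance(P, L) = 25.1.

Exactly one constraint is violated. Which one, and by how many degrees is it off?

Tangent(A1, PL) at P — off by 7.60°.

U = (0.00, 0.00) ✓; U.y = 0.00, A.y = 0.00 ✓; |UA| = 30.70 ✓; ∠(VA, AU) = 90.00° ✓; |VA| = 5.400 ✓; bearing(V→P) − bearing(V→A) = 88.00° ✓; |VP| = 5.400 ✓; ∠(VP, PL) = 82.40° ✗; |PL| = 25.10 ✓.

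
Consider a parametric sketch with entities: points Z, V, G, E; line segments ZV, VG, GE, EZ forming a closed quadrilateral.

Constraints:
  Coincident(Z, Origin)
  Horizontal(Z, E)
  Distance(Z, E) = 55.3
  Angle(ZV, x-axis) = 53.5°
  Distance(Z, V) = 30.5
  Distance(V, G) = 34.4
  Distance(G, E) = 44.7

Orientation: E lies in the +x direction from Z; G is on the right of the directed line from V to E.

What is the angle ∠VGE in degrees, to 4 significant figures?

67.04°

Z is at the origin; Z and E share the same y with |ZE| = 55.3 and E in +x, so E = (55.3, 0). ZV runs at 53.5° with |ZV| = 30.5, so V = (18.14, 24.52). G is determined by |VG| = 34.4 and |GE| = 44.7 together: it lies at the intersection of circle(V, 34.4) and circle(E, 44.7). With |VE| = 44.52, the foot of the radical line on VE is 13.11 from V and the perpendicular offset is √(34.4² − 13.11²) = 31.80. Taking the right-of-VE solution: G = (11.57, -9.248).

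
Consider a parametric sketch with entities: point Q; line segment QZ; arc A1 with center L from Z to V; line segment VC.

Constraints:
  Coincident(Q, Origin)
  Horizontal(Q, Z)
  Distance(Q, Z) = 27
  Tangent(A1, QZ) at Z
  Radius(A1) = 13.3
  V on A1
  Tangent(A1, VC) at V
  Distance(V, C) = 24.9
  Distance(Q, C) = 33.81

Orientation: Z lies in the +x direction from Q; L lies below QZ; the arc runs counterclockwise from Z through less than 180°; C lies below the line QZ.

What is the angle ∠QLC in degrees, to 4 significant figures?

70.77°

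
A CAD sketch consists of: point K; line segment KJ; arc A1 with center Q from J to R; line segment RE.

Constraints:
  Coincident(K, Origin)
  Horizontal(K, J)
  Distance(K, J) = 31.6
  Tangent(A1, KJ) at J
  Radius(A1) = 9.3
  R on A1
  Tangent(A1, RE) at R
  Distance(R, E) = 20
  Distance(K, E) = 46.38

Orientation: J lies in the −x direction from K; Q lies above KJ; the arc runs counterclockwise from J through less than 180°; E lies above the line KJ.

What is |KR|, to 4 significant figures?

27.66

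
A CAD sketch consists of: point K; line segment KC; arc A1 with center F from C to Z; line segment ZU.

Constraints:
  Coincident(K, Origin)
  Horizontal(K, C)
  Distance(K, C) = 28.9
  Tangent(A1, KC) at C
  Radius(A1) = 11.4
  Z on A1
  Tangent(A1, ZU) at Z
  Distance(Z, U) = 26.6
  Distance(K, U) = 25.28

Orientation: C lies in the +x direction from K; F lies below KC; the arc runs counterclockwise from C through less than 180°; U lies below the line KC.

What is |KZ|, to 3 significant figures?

20.5

K is at the origin; K and C share the same y with |KC| = 28.9 and C on the +x side, so C = (28.9, 0.00). Since A1 is tangent to KC there, FC ⟂ KC, so F = C + (0, -11.4) = (28.9, -11.4). Since FZ ⟂ ZU (tangency), |FU| = √(11.4² + 26.6²) = 28.9 regardless of where Z sits on A1. So U lies on both circle(K, 25.28) and circle(F, 28.9); the below-KC intersection is U = (3.38, -25.1). Z is the foot of the tangent from U: Z = (20.0, -4.28).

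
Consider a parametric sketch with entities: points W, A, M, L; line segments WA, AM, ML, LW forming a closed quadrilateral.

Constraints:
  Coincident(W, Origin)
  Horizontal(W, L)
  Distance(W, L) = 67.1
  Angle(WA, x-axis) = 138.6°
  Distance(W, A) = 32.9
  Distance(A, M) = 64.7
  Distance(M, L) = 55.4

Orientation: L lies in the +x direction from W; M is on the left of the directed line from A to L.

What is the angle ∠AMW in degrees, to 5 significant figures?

30.503°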